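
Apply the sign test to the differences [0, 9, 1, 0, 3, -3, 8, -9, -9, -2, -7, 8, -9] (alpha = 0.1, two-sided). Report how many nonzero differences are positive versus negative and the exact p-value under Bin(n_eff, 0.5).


Step 1: Discard zero differences. Original n = 13; n_eff = number of nonzero differences = 11.
Nonzero differences (with sign): +9, +1, +3, -3, +8, -9, -9, -2, -7, +8, -9
Step 2: Count signs: positive = 5, negative = 6.
Step 3: Under H0: P(positive) = 0.5, so the number of positives S ~ Bin(11, 0.5).
Step 4: Two-sided exact p-value = sum of Bin(11,0.5) probabilities at or below the observed probability = 1.000000.
Step 5: alpha = 0.1. fail to reject H0.

n_eff = 11, pos = 5, neg = 6, p = 1.000000, fail to reject H0.


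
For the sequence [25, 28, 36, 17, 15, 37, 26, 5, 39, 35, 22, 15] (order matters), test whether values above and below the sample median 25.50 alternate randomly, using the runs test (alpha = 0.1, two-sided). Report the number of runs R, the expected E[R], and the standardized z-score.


Step 1: Compute median = 25.50; label A = above, B = below.
Labels in order: BAABBAABAABB  (n_A = 6, n_B = 6)
Step 2: Count runs R = 7.
Step 3: Under H0 (random ordering), E[R] = 2*n_A*n_B/(n_A+n_B) + 1 = 2*6*6/12 + 1 = 7.0000.
        Var[R] = 2*n_A*n_B*(2*n_A*n_B - n_A - n_B) / ((n_A+n_B)^2 * (n_A+n_B-1)) = 4320/1584 = 2.7273.
        SD[R] = 1.6514.
Step 4: R = E[R], so z = 0 with no continuity correction.
Step 5: Two-sided p-value via normal approximation = 2*(1 - Phi(|z|)) = 1.000000.
Step 6: alpha = 0.1. fail to reject H0.

R = 7, z = 0.0000, p = 1.000000, fail to reject H0.


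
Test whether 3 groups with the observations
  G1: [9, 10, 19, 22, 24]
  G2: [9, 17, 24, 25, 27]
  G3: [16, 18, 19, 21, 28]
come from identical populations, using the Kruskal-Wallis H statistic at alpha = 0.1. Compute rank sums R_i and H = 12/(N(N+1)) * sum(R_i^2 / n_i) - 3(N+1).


Step 1: Combine all N = 15 observations and assign midranks.
sorted (value, group, rank): (9,G1,1.5), (9,G2,1.5), (10,G1,3), (16,G3,4), (17,G2,5), (18,G3,6), (19,G1,7.5), (19,G3,7.5), (21,G3,9), (22,G1,10), (24,G1,11.5), (24,G2,11.5), (25,G2,13), (27,G2,14), (28,G3,15)
Step 2: Sum ranks within each group.
R_1 = 33.5 (n_1 = 5)
R_2 = 45 (n_2 = 5)
R_3 = 41.5 (n_3 = 5)
Step 3: H = 12/(N(N+1)) * sum(R_i^2/n_i) - 3(N+1)
     = 12/(15*16) * (33.5^2/5 + 45^2/5 + 41.5^2/5) - 3*16
     = 0.050000 * 973.9 - 48
     = 0.695000.
Step 4: Ties present; correction factor C = 1 - 18/(15^3 - 15) = 0.994643. Corrected H = 0.695000 / 0.994643 = 0.698743.
Step 5: Under H0, H ~ chi^2(2); p-value = 0.705131.
Step 6: alpha = 0.1. fail to reject H0.

H = 0.6987, df = 2, p = 0.705131, fail to reject H0.


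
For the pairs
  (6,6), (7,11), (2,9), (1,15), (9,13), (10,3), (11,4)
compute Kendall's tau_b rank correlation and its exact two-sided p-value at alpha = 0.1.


Step 1: Enumerate the 21 unordered pairs (i,j) with i<j and classify each by sign(x_j-x_i) * sign(y_j-y_i).
  (1,2):dx=+1,dy=+5->C; (1,3):dx=-4,dy=+3->D; (1,4):dx=-5,dy=+9->D; (1,5):dx=+3,dy=+7->C
  (1,6):dx=+4,dy=-3->D; (1,7):dx=+5,dy=-2->D; (2,3):dx=-5,dy=-2->C; (2,4):dx=-6,dy=+4->D
  (2,5):dx=+2,dy=+2->C; (2,6):dx=+3,dy=-8->D; (2,7):dx=+4,dy=-7->D; (3,4):dx=-1,dy=+6->D
  (3,5):dx=+7,dy=+4->C; (3,6):dx=+8,dy=-6->D; (3,7):dx=+9,dy=-5->D; (4,5):dx=+8,dy=-2->D
  (4,6):dx=+9,dy=-12->D; (4,7):dx=+10,dy=-11->D; (5,6):dx=+1,dy=-10->D; (5,7):dx=+2,dy=-9->D
  (6,7):dx=+1,dy=+1->C
Step 2: C = 6, D = 15, total pairs = 21.
Step 3: tau = (C - D)/(n(n-1)/2) = (6 - 15)/21 = -0.428571.
Step 4: Exact two-sided p-value (enumerate n! = 5040 permutations of y under H0): p = 0.238889.
Step 5: alpha = 0.1. fail to reject H0.

tau_b = -0.4286 (C=6, D=15), p = 0.238889, fail to reject H0.


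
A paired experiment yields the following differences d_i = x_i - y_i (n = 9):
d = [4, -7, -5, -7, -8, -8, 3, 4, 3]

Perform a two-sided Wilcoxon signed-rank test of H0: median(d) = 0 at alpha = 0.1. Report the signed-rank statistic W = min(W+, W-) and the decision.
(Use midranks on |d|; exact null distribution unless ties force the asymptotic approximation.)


Step 1: Drop any zero differences (none here) and take |d_i|.
|d| = [4, 7, 5, 7, 8, 8, 3, 4, 3]
Step 2: Midrank |d_i| (ties get averaged ranks).
ranks: |4|->3.5, |7|->6.5, |5|->5, |7|->6.5, |8|->8.5, |8|->8.5, |3|->1.5, |4|->3.5, |3|->1.5
Step 3: Attach original signs; sum ranks with positive sign and with negative sign.
W+ = 3.5 + 1.5 + 3.5 + 1.5 = 10
W- = 6.5 + 5 + 6.5 + 8.5 + 8.5 = 35
(Check: W+ + W- = 45 should equal n(n+1)/2 = 45.)
Step 4: Test statistic W = min(W+, W-) = 10.
Step 5: Ties in |d|, so use the tie-corrected normal approximation.
        E[W] = n(n+1)/4 = 9*10/4 = 22.5.
        Tie groups: |d|=3 (t=2), |d|=4 (t=2), |d|=7 (t=2), |d|=8 (t=2); sum(t^3 - t) = 24.
        Var[W] = n(n+1)(2n+1)/24 - sum(t^3-t)/48 = 1710/24 - 24/48 = 70.75.
        z = (W - E[W]) / sqrt(Var[W]) = (10 - 22.5) / 8.4113 = -1.4861.
        Two-sided p = 2*Phi(z) = 0.137254.
Step 6: alpha = 0.1. fail to reject H0.

W+ = 10, W- = 35, W = min = 10, p = 0.137254, fail to reject H0.


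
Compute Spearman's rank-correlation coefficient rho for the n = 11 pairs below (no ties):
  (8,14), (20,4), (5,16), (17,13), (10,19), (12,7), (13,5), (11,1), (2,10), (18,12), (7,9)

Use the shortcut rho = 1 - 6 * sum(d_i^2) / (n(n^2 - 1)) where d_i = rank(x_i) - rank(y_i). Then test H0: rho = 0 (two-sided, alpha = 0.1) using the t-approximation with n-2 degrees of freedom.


Step 1: Rank x and y separately (midranks; no ties here).
rank(x): 8->4, 20->11, 5->2, 17->9, 10->5, 12->7, 13->8, 11->6, 2->1, 18->10, 7->3
rank(y): 14->9, 4->2, 16->10, 13->8, 19->11, 7->4, 5->3, 1->1, 10->6, 12->7, 9->5
Step 2: d_i = R_x(i) - R_y(i); compute d_i^2.
  (4-9)^2=25, (11-2)^2=81, (2-10)^2=64, (9-8)^2=1, (5-11)^2=36, (7-4)^2=9, (8-3)^2=25, (6-1)^2=25, (1-6)^2=25, (10-7)^2=9, (3-5)^2=4
sum(d^2) = 304.
Step 3: rho = 1 - 6*304 / (11*(11^2 - 1)) = 1 - 1824/1320 = -0.381818.
Step 4: Under H0, t = rho * sqrt((n-2)/(1-rho^2)) = -1.2394 ~ t(9).
Step 5: Two-sided p-value from the t-distribution with 9 df = 0.246560.
Step 6: alpha = 0.1. fail to reject H0.

rho = -0.3818, p = 0.246560, fail to reject H0 at alpha = 0.1.


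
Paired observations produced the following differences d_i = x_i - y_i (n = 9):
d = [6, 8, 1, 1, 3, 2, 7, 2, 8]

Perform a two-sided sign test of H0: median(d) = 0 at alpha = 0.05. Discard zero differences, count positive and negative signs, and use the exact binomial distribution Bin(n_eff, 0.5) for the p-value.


Step 1: Discard zero differences. Original n = 9; n_eff = number of nonzero differences = 9.
Nonzero differences (with sign): +6, +8, +1, +1, +3, +2, +7, +2, +8
Step 2: Count signs: positive = 9, negative = 0.
Step 3: Under H0: P(positive) = 0.5, so the number of positives S ~ Bin(9, 0.5).
Step 4: Two-sided exact p-value = sum of Bin(9,0.5) probabilities at or below the observed probability = 0.003906.
Step 5: alpha = 0.05. reject H0.

n_eff = 9, pos = 9, neg = 0, p = 0.003906, reject H0.


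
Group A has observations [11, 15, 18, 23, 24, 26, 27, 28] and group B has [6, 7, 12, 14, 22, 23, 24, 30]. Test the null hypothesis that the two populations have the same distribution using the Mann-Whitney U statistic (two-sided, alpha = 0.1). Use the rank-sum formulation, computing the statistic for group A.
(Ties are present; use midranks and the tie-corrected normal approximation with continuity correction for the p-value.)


Step 1: Combine and sort all 16 observations; assign midranks.
sorted (value, group): (6,Y), (7,Y), (11,X), (12,Y), (14,Y), (15,X), (18,X), (22,Y), (23,X), (23,Y), (24,X), (24,Y), (26,X), (27,X), (28,X), (30,Y)
ranks: 6->1, 7->2, 11->3, 12->4, 14->5, 15->6, 18->7, 22->8, 23->9.5, 23->9.5, 24->11.5, 24->11.5, 26->13, 27->14, 28->15, 30->16
Step 2: Rank sum for X: R1 = 3 + 6 + 7 + 9.5 + 11.5 + 13 + 14 + 15 = 79.
Step 3: U_X = R1 - n1(n1+1)/2 = 79 - 8*9/2 = 79 - 36 = 43.
       U_Y = n1*n2 - U_X = 64 - 43 = 21.
Step 4: Ties are present, so use the tie-corrected normal approximation (with continuity correction) for the p-value.
Step 5: p-value = 0.269443; compare to alpha = 0.1. fail to reject H0.

U_X = 43, p = 0.269443, fail to reject H0 at alpha = 0.1.


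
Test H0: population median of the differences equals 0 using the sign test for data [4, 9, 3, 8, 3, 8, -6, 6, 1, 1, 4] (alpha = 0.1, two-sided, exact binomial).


Step 1: Discard zero differences. Original n = 11; n_eff = number of nonzero differences = 11.
Nonzero differences (with sign): +4, +9, +3, +8, +3, +8, -6, +6, +1, +1, +4
Step 2: Count signs: positive = 10, negative = 1.
Step 3: Under H0: P(positive) = 0.5, so the number of positives S ~ Bin(11, 0.5).
Step 4: Two-sided exact p-value = sum of Bin(11,0.5) probabilities at or below the observed probability = 0.011719.
Step 5: alpha = 0.1. reject H0.

n_eff = 11, pos = 10, neg = 1, p = 0.011719, reject H0.


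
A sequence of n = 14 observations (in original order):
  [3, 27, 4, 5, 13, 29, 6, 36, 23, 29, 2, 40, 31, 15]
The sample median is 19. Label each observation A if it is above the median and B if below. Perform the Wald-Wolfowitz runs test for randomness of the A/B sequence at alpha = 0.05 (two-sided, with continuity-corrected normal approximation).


Step 1: Compute median = 19; label A = above, B = below.
Labels in order: BABBBABAAABAAB  (n_A = 7, n_B = 7)
Step 2: Count runs R = 9.
Step 3: Under H0 (random ordering), E[R] = 2*n_A*n_B/(n_A+n_B) + 1 = 2*7*7/14 + 1 = 8.0000.
        Var[R] = 2*n_A*n_B*(2*n_A*n_B - n_A - n_B) / ((n_A+n_B)^2 * (n_A+n_B-1)) = 8232/2548 = 3.2308.
        SD[R] = 1.7974.
Step 4: Continuity-corrected z = (R - 0.5 - E[R]) / SD[R] = (9 - 0.5 - 8.0000) / 1.7974 = 0.2782.
Step 5: Two-sided p-value via normal approximation = 2*(1 - Phi(|z|)) = 0.780879.
Step 6: alpha = 0.05. fail to reject H0.

R = 9, z = 0.2782, p = 0.780879, fail to reject H0.


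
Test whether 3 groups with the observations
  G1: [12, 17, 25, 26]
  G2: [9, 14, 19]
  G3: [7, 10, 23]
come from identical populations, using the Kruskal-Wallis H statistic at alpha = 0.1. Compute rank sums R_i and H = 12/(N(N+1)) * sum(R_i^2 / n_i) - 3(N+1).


Step 1: Combine all N = 10 observations and assign midranks.
sorted (value, group, rank): (7,G3,1), (9,G2,2), (10,G3,3), (12,G1,4), (14,G2,5), (17,G1,6), (19,G2,7), (23,G3,8), (25,G1,9), (26,G1,10)
Step 2: Sum ranks within each group.
R_1 = 29 (n_1 = 4)
R_2 = 14 (n_2 = 3)
R_3 = 12 (n_3 = 3)
Step 3: H = 12/(N(N+1)) * sum(R_i^2/n_i) - 3(N+1)
     = 12/(10*11) * (29^2/4 + 14^2/3 + 12^2/3) - 3*11
     = 0.109091 * 323.583 - 33
     = 2.300000.
Step 4: No ties, so H is used without correction.
Step 5: Under H0, H ~ chi^2(2); p-value = 0.316637.
Step 6: alpha = 0.1. fail to reject H0.

H = 2.3000, df = 2, p = 0.316637, fail to reject H0.


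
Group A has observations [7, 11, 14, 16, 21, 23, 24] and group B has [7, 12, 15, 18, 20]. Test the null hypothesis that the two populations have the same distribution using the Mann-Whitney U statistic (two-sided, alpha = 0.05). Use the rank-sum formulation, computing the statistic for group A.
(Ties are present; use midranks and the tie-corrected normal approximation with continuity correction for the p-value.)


Step 1: Combine and sort all 12 observations; assign midranks.
sorted (value, group): (7,X), (7,Y), (11,X), (12,Y), (14,X), (15,Y), (16,X), (18,Y), (20,Y), (21,X), (23,X), (24,X)
ranks: 7->1.5, 7->1.5, 11->3, 12->4, 14->5, 15->6, 16->7, 18->8, 20->9, 21->10, 23->11, 24->12
Step 2: Rank sum for X: R1 = 1.5 + 3 + 5 + 7 + 10 + 11 + 12 = 49.5.
Step 3: U_X = R1 - n1(n1+1)/2 = 49.5 - 7*8/2 = 49.5 - 28 = 21.5.
       U_Y = n1*n2 - U_X = 35 - 21.5 = 13.5.
Step 4: Ties are present, so use the tie-corrected normal approximation (with continuity correction) for the p-value.
Step 5: p-value = 0.569088; compare to alpha = 0.05. fail to reject H0.

U_X = 21.5, p = 0.569088, fail to reject H0 at alpha = 0.05.


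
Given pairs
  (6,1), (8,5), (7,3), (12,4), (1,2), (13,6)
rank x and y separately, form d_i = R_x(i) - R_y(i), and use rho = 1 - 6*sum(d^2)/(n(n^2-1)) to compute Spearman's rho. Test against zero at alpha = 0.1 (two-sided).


Step 1: Rank x and y separately (midranks; no ties here).
rank(x): 6->2, 8->4, 7->3, 12->5, 1->1, 13->6
rank(y): 1->1, 5->5, 3->3, 4->4, 2->2, 6->6
Step 2: d_i = R_x(i) - R_y(i); compute d_i^2.
  (2-1)^2=1, (4-5)^2=1, (3-3)^2=0, (5-4)^2=1, (1-2)^2=1, (6-6)^2=0
sum(d^2) = 4.
Step 3: rho = 1 - 6*4 / (6*(6^2 - 1)) = 1 - 24/210 = 0.885714.
Step 4: Under H0, t = rho * sqrt((n-2)/(1-rho^2)) = 3.8158 ~ t(4).
Step 5: Two-sided p-value from the t-distribution with 4 df = 0.018845.
Step 6: alpha = 0.1. reject H0.

rho = 0.8857, p = 0.018845, reject H0 at alpha = 0.1.


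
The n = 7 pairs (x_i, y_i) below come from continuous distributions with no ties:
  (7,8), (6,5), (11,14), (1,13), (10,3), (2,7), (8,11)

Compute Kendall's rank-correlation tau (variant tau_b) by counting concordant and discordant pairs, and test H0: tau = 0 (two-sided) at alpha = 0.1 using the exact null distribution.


Step 1: Enumerate the 21 unordered pairs (i,j) with i<j and classify each by sign(x_j-x_i) * sign(y_j-y_i).
  (1,2):dx=-1,dy=-3->C; (1,3):dx=+4,dy=+6->C; (1,4):dx=-6,dy=+5->D; (1,5):dx=+3,dy=-5->D
  (1,6):dx=-5,dy=-1->C; (1,7):dx=+1,dy=+3->C; (2,3):dx=+5,dy=+9->C; (2,4):dx=-5,dy=+8->D
  (2,5):dx=+4,dy=-2->D; (2,6):dx=-4,dy=+2->D; (2,7):dx=+2,dy=+6->C; (3,4):dx=-10,dy=-1->C
  (3,5):dx=-1,dy=-11->C; (3,6):dx=-9,dy=-7->C; (3,7):dx=-3,dy=-3->C; (4,5):dx=+9,dy=-10->D
  (4,6):dx=+1,dy=-6->D; (4,7):dx=+7,dy=-2->D; (5,6):dx=-8,dy=+4->D; (5,7):dx=-2,dy=+8->D
  (6,7):dx=+6,dy=+4->C
Step 2: C = 11, D = 10, total pairs = 21.
Step 3: tau = (C - D)/(n(n-1)/2) = (11 - 10)/21 = 0.047619.
Step 4: Exact two-sided p-value (enumerate n! = 5040 permutations of y under H0): p = 1.000000.
Step 5: alpha = 0.1. fail to reject H0.

tau_b = 0.0476 (C=11, D=10), p = 1.000000, fail to reject H0.


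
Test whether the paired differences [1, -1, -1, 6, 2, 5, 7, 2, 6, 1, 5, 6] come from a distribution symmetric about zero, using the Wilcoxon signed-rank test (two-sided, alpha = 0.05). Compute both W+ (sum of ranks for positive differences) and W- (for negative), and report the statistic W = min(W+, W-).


Step 1: Drop any zero differences (none here) and take |d_i|.
|d| = [1, 1, 1, 6, 2, 5, 7, 2, 6, 1, 5, 6]
Step 2: Midrank |d_i| (ties get averaged ranks).
ranks: |1|->2.5, |1|->2.5, |1|->2.5, |6|->10, |2|->5.5, |5|->7.5, |7|->12, |2|->5.5, |6|->10, |1|->2.5, |5|->7.5, |6|->10
Step 3: Attach original signs; sum ranks with positive sign and with negative sign.
W+ = 2.5 + 10 + 5.5 + 7.5 + 12 + 5.5 + 10 + 2.5 + 7.5 + 10 = 73
W- = 2.5 + 2.5 = 5
(Check: W+ + W- = 78 should equal n(n+1)/2 = 78.)
Step 4: Test statistic W = min(W+, W-) = 5.
Step 5: Ties in |d|, so use the tie-corrected normal approximation.
        E[W] = n(n+1)/4 = 12*13/4 = 39.
        Tie groups: |d|=1 (t=4), |d|=2 (t=2), |d|=5 (t=2), |d|=6 (t=3); sum(t^3 - t) = 96.
        Var[W] = n(n+1)(2n+1)/24 - sum(t^3-t)/48 = 3900/24 - 96/48 = 160.5.
        z = (W - E[W]) / sqrt(Var[W]) = (5 - 39) / 12.6689 = -2.6837.
        Two-sided p = 2*Phi(z) = 0.007280.
Step 6: alpha = 0.05. reject H0.

W+ = 73, W- = 5, W = min = 5, p = 0.007280, reject H0.


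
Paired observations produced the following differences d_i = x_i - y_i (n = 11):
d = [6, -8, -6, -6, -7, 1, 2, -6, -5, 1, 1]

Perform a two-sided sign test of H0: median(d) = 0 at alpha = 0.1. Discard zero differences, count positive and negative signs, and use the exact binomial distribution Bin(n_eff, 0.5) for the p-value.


Step 1: Discard zero differences. Original n = 11; n_eff = number of nonzero differences = 11.
Nonzero differences (with sign): +6, -8, -6, -6, -7, +1, +2, -6, -5, +1, +1
Step 2: Count signs: positive = 5, negative = 6.
Step 3: Under H0: P(positive) = 0.5, so the number of positives S ~ Bin(11, 0.5).
Step 4: Two-sided exact p-value = sum of Bin(11,0.5) probabilities at or below the observed probability = 1.000000.
Step 5: alpha = 0.1. fail to reject H0.

n_eff = 11, pos = 5, neg = 6, p = 1.000000, fail to reject H0.


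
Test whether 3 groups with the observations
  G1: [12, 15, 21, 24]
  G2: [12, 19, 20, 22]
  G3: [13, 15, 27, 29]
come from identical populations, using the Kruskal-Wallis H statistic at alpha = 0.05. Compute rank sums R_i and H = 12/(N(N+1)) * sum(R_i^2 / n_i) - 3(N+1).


Step 1: Combine all N = 12 observations and assign midranks.
sorted (value, group, rank): (12,G1,1.5), (12,G2,1.5), (13,G3,3), (15,G1,4.5), (15,G3,4.5), (19,G2,6), (20,G2,7), (21,G1,8), (22,G2,9), (24,G1,10), (27,G3,11), (29,G3,12)
Step 2: Sum ranks within each group.
R_1 = 24 (n_1 = 4)
R_2 = 23.5 (n_2 = 4)
R_3 = 30.5 (n_3 = 4)
Step 3: H = 12/(N(N+1)) * sum(R_i^2/n_i) - 3(N+1)
     = 12/(12*13) * (24^2/4 + 23.5^2/4 + 30.5^2/4) - 3*13
     = 0.076923 * 514.625 - 39
     = 0.586538.
Step 4: Ties present; correction factor C = 1 - 12/(12^3 - 12) = 0.993007. Corrected H = 0.586538 / 0.993007 = 0.590669.
Step 5: Under H0, H ~ chi^2(2); p-value = 0.744283.
Step 6: alpha = 0.05. fail to reject H0.

H = 0.5907, df = 2, p = 0.744283, fail to reject H0.


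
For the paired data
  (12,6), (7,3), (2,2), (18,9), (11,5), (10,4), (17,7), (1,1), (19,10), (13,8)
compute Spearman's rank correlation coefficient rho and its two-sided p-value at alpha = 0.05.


Step 1: Rank x and y separately (midranks; no ties here).
rank(x): 12->6, 7->3, 2->2, 18->9, 11->5, 10->4, 17->8, 1->1, 19->10, 13->7
rank(y): 6->6, 3->3, 2->2, 9->9, 5->5, 4->4, 7->7, 1->1, 10->10, 8->8
Step 2: d_i = R_x(i) - R_y(i); compute d_i^2.
  (6-6)^2=0, (3-3)^2=0, (2-2)^2=0, (9-9)^2=0, (5-5)^2=0, (4-4)^2=0, (8-7)^2=1, (1-1)^2=0, (10-10)^2=0, (7-8)^2=1
sum(d^2) = 2.
Step 3: rho = 1 - 6*2 / (10*(10^2 - 1)) = 1 - 12/990 = 0.987879.
Step 4: Under H0, t = rho * sqrt((n-2)/(1-rho^2)) = 18.0003 ~ t(8).
Step 5: Two-sided p-value from the t-distribution with 8 df = 0.000000.
Step 6: alpha = 0.05. reject H0.

rho = 0.9879, p = 0.000000, reject H0 at alpha = 0.05.


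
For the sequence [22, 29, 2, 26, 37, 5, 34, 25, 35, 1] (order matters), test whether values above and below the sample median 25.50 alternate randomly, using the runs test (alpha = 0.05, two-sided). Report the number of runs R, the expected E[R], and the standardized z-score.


Step 1: Compute median = 25.50; label A = above, B = below.
Labels in order: BABAABABAB  (n_A = 5, n_B = 5)
Step 2: Count runs R = 9.
Step 3: Under H0 (random ordering), E[R] = 2*n_A*n_B/(n_A+n_B) + 1 = 2*5*5/10 + 1 = 6.0000.
        Var[R] = 2*n_A*n_B*(2*n_A*n_B - n_A - n_B) / ((n_A+n_B)^2 * (n_A+n_B-1)) = 2000/900 = 2.2222.
        SD[R] = 1.4907.
Step 4: Continuity-corrected z = (R - 0.5 - E[R]) / SD[R] = (9 - 0.5 - 6.0000) / 1.4907 = 1.6771.
Step 5: Two-sided p-value via normal approximation = 2*(1 - Phi(|z|)) = 0.093533.
Step 6: alpha = 0.05. fail to reject H0.

R = 9, z = 1.6771, p = 0.093533, fail to reject H0.


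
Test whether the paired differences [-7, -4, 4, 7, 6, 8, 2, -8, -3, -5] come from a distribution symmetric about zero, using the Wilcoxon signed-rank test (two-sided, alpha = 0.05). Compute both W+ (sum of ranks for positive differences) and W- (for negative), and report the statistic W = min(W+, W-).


Step 1: Drop any zero differences (none here) and take |d_i|.
|d| = [7, 4, 4, 7, 6, 8, 2, 8, 3, 5]
Step 2: Midrank |d_i| (ties get averaged ranks).
ranks: |7|->7.5, |4|->3.5, |4|->3.5, |7|->7.5, |6|->6, |8|->9.5, |2|->1, |8|->9.5, |3|->2, |5|->5
Step 3: Attach original signs; sum ranks with positive sign and with negative sign.
W+ = 3.5 + 7.5 + 6 + 9.5 + 1 = 27.5
W- = 7.5 + 3.5 + 9.5 + 2 + 5 = 27.5
(Check: W+ + W- = 55 should equal n(n+1)/2 = 55.)
Step 4: Test statistic W = min(W+, W-) = 27.5.
Step 5: Ties in |d|, so use the tie-corrected normal approximation.
        E[W] = n(n+1)/4 = 10*11/4 = 27.5.
        Tie groups: |d|=4 (t=2), |d|=7 (t=2), |d|=8 (t=2); sum(t^3 - t) = 18.
        Var[W] = n(n+1)(2n+1)/24 - sum(t^3-t)/48 = 2310/24 - 18/48 = 95.875.
        z = (W - E[W]) / sqrt(Var[W]) = (27.5 - 27.5) / 9.7916 = 0.0000.
        Two-sided p = 2*Phi(z) = 1.000000.
Step 6: alpha = 0.05. fail to reject H0.

W+ = 27.5, W- = 27.5, W = min = 27.5, p = 1.000000, fail to reject H0.


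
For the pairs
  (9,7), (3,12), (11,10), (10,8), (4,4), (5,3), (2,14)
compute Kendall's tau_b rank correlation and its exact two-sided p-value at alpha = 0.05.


Step 1: Enumerate the 21 unordered pairs (i,j) with i<j and classify each by sign(x_j-x_i) * sign(y_j-y_i).
  (1,2):dx=-6,dy=+5->D; (1,3):dx=+2,dy=+3->C; (1,4):dx=+1,dy=+1->C; (1,5):dx=-5,dy=-3->C
  (1,6):dx=-4,dy=-4->C; (1,7):dx=-7,dy=+7->D; (2,3):dx=+8,dy=-2->D; (2,4):dx=+7,dy=-4->D
  (2,5):dx=+1,dy=-8->D; (2,6):dx=+2,dy=-9->D; (2,7):dx=-1,dy=+2->D; (3,4):dx=-1,dy=-2->C
  (3,5):dx=-7,dy=-6->C; (3,6):dx=-6,dy=-7->C; (3,7):dx=-9,dy=+4->D; (4,5):dx=-6,dy=-4->C
  (4,6):dx=-5,dy=-5->C; (4,7):dx=-8,dy=+6->D; (5,6):dx=+1,dy=-1->D; (5,7):dx=-2,dy=+10->D
  (6,7):dx=-3,dy=+11->D
Step 2: C = 9, D = 12, total pairs = 21.
Step 3: tau = (C - D)/(n(n-1)/2) = (9 - 12)/21 = -0.142857.
Step 4: Exact two-sided p-value (enumerate n! = 5040 permutations of y under H0): p = 0.772619.
Step 5: alpha = 0.05. fail to reject H0.

tau_b = -0.1429 (C=9, D=12), p = 0.772619, fail to reject H0.


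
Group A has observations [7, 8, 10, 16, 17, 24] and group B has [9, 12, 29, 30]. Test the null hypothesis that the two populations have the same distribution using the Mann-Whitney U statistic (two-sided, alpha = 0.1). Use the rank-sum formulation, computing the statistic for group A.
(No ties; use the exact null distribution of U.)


Step 1: Combine and sort all 10 observations; assign midranks.
sorted (value, group): (7,X), (8,X), (9,Y), (10,X), (12,Y), (16,X), (17,X), (24,X), (29,Y), (30,Y)
ranks: 7->1, 8->2, 9->3, 10->4, 12->5, 16->6, 17->7, 24->8, 29->9, 30->10
Step 2: Rank sum for X: R1 = 1 + 2 + 4 + 6 + 7 + 8 = 28.
Step 3: U_X = R1 - n1(n1+1)/2 = 28 - 6*7/2 = 28 - 21 = 7.
       U_Y = n1*n2 - U_X = 24 - 7 = 17.
Step 4: No ties, so the exact null distribution of U (based on enumerating the C(10,6) = 210 equally likely rank assignments) gives the two-sided p-value.
Step 5: p-value = 0.352381; compare to alpha = 0.1. fail to reject H0.

U_X = 7, p = 0.352381, fail to reject H0 at alpha = 0.1.


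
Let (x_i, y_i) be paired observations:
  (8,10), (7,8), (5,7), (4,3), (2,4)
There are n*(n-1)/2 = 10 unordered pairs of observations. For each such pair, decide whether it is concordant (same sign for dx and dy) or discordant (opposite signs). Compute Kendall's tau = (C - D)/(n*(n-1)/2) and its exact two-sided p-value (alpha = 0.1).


Step 1: Enumerate the 10 unordered pairs (i,j) with i<j and classify each by sign(x_j-x_i) * sign(y_j-y_i).
  (1,2):dx=-1,dy=-2->C; (1,3):dx=-3,dy=-3->C; (1,4):dx=-4,dy=-7->C; (1,5):dx=-6,dy=-6->C
  (2,3):dx=-2,dy=-1->C; (2,4):dx=-3,dy=-5->C; (2,5):dx=-5,dy=-4->C; (3,4):dx=-1,dy=-4->C
  (3,5):dx=-3,dy=-3->C; (4,5):dx=-2,dy=+1->D
Step 2: C = 9, D = 1, total pairs = 10.
Step 3: tau = (C - D)/(n(n-1)/2) = (9 - 1)/10 = 0.800000.
Step 4: Exact two-sided p-value (enumerate n! = 120 permutations of y under H0): p = 0.083333.
Step 5: alpha = 0.1. reject H0.

tau_b = 0.8000 (C=9, D=1), p = 0.083333, reject H0.


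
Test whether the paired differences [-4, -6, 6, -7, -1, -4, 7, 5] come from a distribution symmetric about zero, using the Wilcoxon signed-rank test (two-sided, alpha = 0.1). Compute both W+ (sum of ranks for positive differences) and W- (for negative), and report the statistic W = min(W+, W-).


Step 1: Drop any zero differences (none here) and take |d_i|.
|d| = [4, 6, 6, 7, 1, 4, 7, 5]
Step 2: Midrank |d_i| (ties get averaged ranks).
ranks: |4|->2.5, |6|->5.5, |6|->5.5, |7|->7.5, |1|->1, |4|->2.5, |7|->7.5, |5|->4
Step 3: Attach original signs; sum ranks with positive sign and with negative sign.
W+ = 5.5 + 7.5 + 4 = 17
W- = 2.5 + 5.5 + 7.5 + 1 + 2.5 = 19
(Check: W+ + W- = 36 should equal n(n+1)/2 = 36.)
Step 4: Test statistic W = min(W+, W-) = 17.
Step 5: Ties in |d|, so use the tie-corrected normal approximation.
        E[W] = n(n+1)/4 = 8*9/4 = 18.
        Tie groups: |d|=4 (t=2), |d|=6 (t=2), |d|=7 (t=2); sum(t^3 - t) = 18.
        Var[W] = n(n+1)(2n+1)/24 - sum(t^3-t)/48 = 1224/24 - 18/48 = 50.625.
        z = (W - E[W]) / sqrt(Var[W]) = (17 - 18) / 7.1151 = -0.1405.
        Two-sided p = 2*Phi(z) = 0.888229.
Step 6: alpha = 0.1. fail to reject H0.

W+ = 17, W- = 19, W = min = 17, p = 0.888229, fail to reject H0.


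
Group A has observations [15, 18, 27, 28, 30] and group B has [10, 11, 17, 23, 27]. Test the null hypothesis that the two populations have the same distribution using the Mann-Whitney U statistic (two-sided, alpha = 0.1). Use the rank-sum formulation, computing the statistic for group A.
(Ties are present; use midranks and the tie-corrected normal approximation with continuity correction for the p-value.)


Step 1: Combine and sort all 10 observations; assign midranks.
sorted (value, group): (10,Y), (11,Y), (15,X), (17,Y), (18,X), (23,Y), (27,X), (27,Y), (28,X), (30,X)
ranks: 10->1, 11->2, 15->3, 17->4, 18->5, 23->6, 27->7.5, 27->7.5, 28->9, 30->10
Step 2: Rank sum for X: R1 = 3 + 5 + 7.5 + 9 + 10 = 34.5.
Step 3: U_X = R1 - n1(n1+1)/2 = 34.5 - 5*6/2 = 34.5 - 15 = 19.5.
       U_Y = n1*n2 - U_X = 25 - 19.5 = 5.5.
Step 4: Ties are present, so use the tie-corrected normal approximation (with continuity correction) for the p-value.
Step 5: p-value = 0.173217; compare to alpha = 0.1. fail to reject H0.

U_X = 19.5, p = 0.173217, fail to reject H0 at alpha = 0.1.


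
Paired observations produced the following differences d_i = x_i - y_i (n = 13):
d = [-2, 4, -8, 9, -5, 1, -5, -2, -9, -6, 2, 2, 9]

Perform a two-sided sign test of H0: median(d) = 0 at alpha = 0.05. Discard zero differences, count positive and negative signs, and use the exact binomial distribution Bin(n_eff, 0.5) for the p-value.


Step 1: Discard zero differences. Original n = 13; n_eff = number of nonzero differences = 13.
Nonzero differences (with sign): -2, +4, -8, +9, -5, +1, -5, -2, -9, -6, +2, +2, +9
Step 2: Count signs: positive = 6, negative = 7.
Step 3: Under H0: P(positive) = 0.5, so the number of positives S ~ Bin(13, 0.5).
Step 4: Two-sided exact p-value = sum of Bin(13,0.5) probabilities at or below the observed probability = 1.000000.
Step 5: alpha = 0.05. fail to reject H0.

n_eff = 13, pos = 6, neg = 7, p = 1.000000, fail to reject H0.


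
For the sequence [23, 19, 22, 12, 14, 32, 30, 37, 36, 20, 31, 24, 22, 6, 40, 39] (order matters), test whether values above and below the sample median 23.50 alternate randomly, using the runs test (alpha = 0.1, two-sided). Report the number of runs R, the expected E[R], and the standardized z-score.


Step 1: Compute median = 23.50; label A = above, B = below.
Labels in order: BBBBBAAAABAABBAA  (n_A = 8, n_B = 8)
Step 2: Count runs R = 6.
Step 3: Under H0 (random ordering), E[R] = 2*n_A*n_B/(n_A+n_B) + 1 = 2*8*8/16 + 1 = 9.0000.
        Var[R] = 2*n_A*n_B*(2*n_A*n_B - n_A - n_B) / ((n_A+n_B)^2 * (n_A+n_B-1)) = 14336/3840 = 3.7333.
        SD[R] = 1.9322.
Step 4: Continuity-corrected z = (R + 0.5 - E[R]) / SD[R] = (6 + 0.5 - 9.0000) / 1.9322 = -1.2939.
Step 5: Two-sided p-value via normal approximation = 2*(1 - Phi(|z|)) = 0.195709.
Step 6: alpha = 0.1. fail to reject H0.

R = 6, z = -1.2939, p = 0.195709, fail to reject H0.


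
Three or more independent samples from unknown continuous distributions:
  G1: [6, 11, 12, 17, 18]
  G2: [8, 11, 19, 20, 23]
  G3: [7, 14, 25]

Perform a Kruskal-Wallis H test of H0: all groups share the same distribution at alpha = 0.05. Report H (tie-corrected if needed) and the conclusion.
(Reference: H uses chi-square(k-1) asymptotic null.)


Step 1: Combine all N = 13 observations and assign midranks.
sorted (value, group, rank): (6,G1,1), (7,G3,2), (8,G2,3), (11,G1,4.5), (11,G2,4.5), (12,G1,6), (14,G3,7), (17,G1,8), (18,G1,9), (19,G2,10), (20,G2,11), (23,G2,12), (25,G3,13)
Step 2: Sum ranks within each group.
R_1 = 28.5 (n_1 = 5)
R_2 = 40.5 (n_2 = 5)
R_3 = 22 (n_3 = 3)
Step 3: H = 12/(N(N+1)) * sum(R_i^2/n_i) - 3(N+1)
     = 12/(13*14) * (28.5^2/5 + 40.5^2/5 + 22^2/3) - 3*14
     = 0.065934 * 651.833 - 42
     = 0.978022.
Step 4: Ties present; correction factor C = 1 - 6/(13^3 - 13) = 0.997253. Corrected H = 0.978022 / 0.997253 = 0.980716.
Step 5: Under H0, H ~ chi^2(2); p-value = 0.612407.
Step 6: alpha = 0.05. fail to reject H0.

H = 0.9807, df = 2, p = 0.612407, fail to reject H0.


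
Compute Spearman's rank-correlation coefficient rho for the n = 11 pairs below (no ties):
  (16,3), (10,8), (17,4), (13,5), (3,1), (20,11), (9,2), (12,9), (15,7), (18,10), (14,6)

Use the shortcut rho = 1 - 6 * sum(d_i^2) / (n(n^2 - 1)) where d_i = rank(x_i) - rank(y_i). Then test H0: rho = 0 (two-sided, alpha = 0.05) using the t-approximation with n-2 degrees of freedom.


Step 1: Rank x and y separately (midranks; no ties here).
rank(x): 16->8, 10->3, 17->9, 13->5, 3->1, 20->11, 9->2, 12->4, 15->7, 18->10, 14->6
rank(y): 3->3, 8->8, 4->4, 5->5, 1->1, 11->11, 2->2, 9->9, 7->7, 10->10, 6->6
Step 2: d_i = R_x(i) - R_y(i); compute d_i^2.
  (8-3)^2=25, (3-8)^2=25, (9-4)^2=25, (5-5)^2=0, (1-1)^2=0, (11-11)^2=0, (2-2)^2=0, (4-9)^2=25, (7-7)^2=0, (10-10)^2=0, (6-6)^2=0
sum(d^2) = 100.
Step 3: rho = 1 - 6*100 / (11*(11^2 - 1)) = 1 - 600/1320 = 0.545455.
Step 4: Under H0, t = rho * sqrt((n-2)/(1-rho^2)) = 1.9524 ~ t(9).
Step 5: Two-sided p-value from the t-distribution with 9 df = 0.082651.
Step 6: alpha = 0.05. fail to reject H0.

rho = 0.5455, p = 0.082651, fail to reject H0 at alpha = 0.05.


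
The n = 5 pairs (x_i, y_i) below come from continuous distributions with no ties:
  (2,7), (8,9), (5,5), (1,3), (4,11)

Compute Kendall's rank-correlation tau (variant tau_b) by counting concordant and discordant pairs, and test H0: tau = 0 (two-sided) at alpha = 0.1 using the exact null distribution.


Step 1: Enumerate the 10 unordered pairs (i,j) with i<j and classify each by sign(x_j-x_i) * sign(y_j-y_i).
  (1,2):dx=+6,dy=+2->C; (1,3):dx=+3,dy=-2->D; (1,4):dx=-1,dy=-4->C; (1,5):dx=+2,dy=+4->C
  (2,3):dx=-3,dy=-4->C; (2,4):dx=-7,dy=-6->C; (2,5):dx=-4,dy=+2->D; (3,4):dx=-4,dy=-2->C
  (3,5):dx=-1,dy=+6->D; (4,5):dx=+3,dy=+8->C
Step 2: C = 7, D = 3, total pairs = 10.
Step 3: tau = (C - D)/(n(n-1)/2) = (7 - 3)/10 = 0.400000.
Step 4: Exact two-sided p-value (enumerate n! = 120 permutations of y under H0): p = 0.483333.
Step 5: alpha = 0.1. fail to reject H0.

tau_b = 0.4000 (C=7, D=3), p = 0.483333, fail to reject H0.


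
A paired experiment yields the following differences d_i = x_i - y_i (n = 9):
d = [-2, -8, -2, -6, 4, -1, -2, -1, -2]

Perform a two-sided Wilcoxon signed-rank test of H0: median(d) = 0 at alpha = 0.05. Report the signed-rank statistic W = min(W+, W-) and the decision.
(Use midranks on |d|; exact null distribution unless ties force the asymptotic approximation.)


Step 1: Drop any zero differences (none here) and take |d_i|.
|d| = [2, 8, 2, 6, 4, 1, 2, 1, 2]
Step 2: Midrank |d_i| (ties get averaged ranks).
ranks: |2|->4.5, |8|->9, |2|->4.5, |6|->8, |4|->7, |1|->1.5, |2|->4.5, |1|->1.5, |2|->4.5
Step 3: Attach original signs; sum ranks with positive sign and with negative sign.
W+ = 7 = 7
W- = 4.5 + 9 + 4.5 + 8 + 1.5 + 4.5 + 1.5 + 4.5 = 38
(Check: W+ + W- = 45 should equal n(n+1)/2 = 45.)
Step 4: Test statistic W = min(W+, W-) = 7.
Step 5: Ties in |d|, so use the tie-corrected normal approximation.
        E[W] = n(n+1)/4 = 9*10/4 = 22.5.
        Tie groups: |d|=1 (t=2), |d|=2 (t=4); sum(t^3 - t) = 66.
        Var[W] = n(n+1)(2n+1)/24 - sum(t^3-t)/48 = 1710/24 - 66/48 = 69.875.
        z = (W - E[W]) / sqrt(Var[W]) = (7 - 22.5) / 8.3591 = -1.8543.
        Two-sided p = 2*Phi(z) = 0.063702.
Step 6: alpha = 0.05. fail to reject H0.

W+ = 7, W- = 38, W = min = 7, p = 0.063702, fail to reject H0.


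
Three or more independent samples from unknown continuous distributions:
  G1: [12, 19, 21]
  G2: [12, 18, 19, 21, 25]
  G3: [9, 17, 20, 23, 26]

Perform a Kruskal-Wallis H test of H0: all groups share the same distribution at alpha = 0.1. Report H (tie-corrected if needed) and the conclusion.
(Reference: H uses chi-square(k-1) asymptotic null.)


Step 1: Combine all N = 13 observations and assign midranks.
sorted (value, group, rank): (9,G3,1), (12,G1,2.5), (12,G2,2.5), (17,G3,4), (18,G2,5), (19,G1,6.5), (19,G2,6.5), (20,G3,8), (21,G1,9.5), (21,G2,9.5), (23,G3,11), (25,G2,12), (26,G3,13)
Step 2: Sum ranks within each group.
R_1 = 18.5 (n_1 = 3)
R_2 = 35.5 (n_2 = 5)
R_3 = 37 (n_3 = 5)
Step 3: H = 12/(N(N+1)) * sum(R_i^2/n_i) - 3(N+1)
     = 12/(13*14) * (18.5^2/3 + 35.5^2/5 + 37^2/5) - 3*14
     = 0.065934 * 639.933 - 42
     = 0.193407.
Step 4: Ties present; correction factor C = 1 - 18/(13^3 - 13) = 0.991758. Corrected H = 0.193407 / 0.991758 = 0.195014.
Step 5: Under H0, H ~ chi^2(2); p-value = 0.907096.
Step 6: alpha = 0.1. fail to reject H0.

H = 0.1950, df = 2, p = 0.907096, fail to reject H0.


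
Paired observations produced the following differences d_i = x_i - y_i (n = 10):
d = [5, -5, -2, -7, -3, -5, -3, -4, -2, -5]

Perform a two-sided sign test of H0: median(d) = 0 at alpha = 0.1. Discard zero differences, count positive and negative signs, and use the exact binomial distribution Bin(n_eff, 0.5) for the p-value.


Step 1: Discard zero differences. Original n = 10; n_eff = number of nonzero differences = 10.
Nonzero differences (with sign): +5, -5, -2, -7, -3, -5, -3, -4, -2, -5
Step 2: Count signs: positive = 1, negative = 9.
Step 3: Under H0: P(positive) = 0.5, so the number of positives S ~ Bin(10, 0.5).
Step 4: Two-sided exact p-value = sum of Bin(10,0.5) probabilities at or below the observed probability = 0.021484.
Step 5: alpha = 0.1. reject H0.

n_eff = 10, pos = 1, neg = 9, p = 0.021484, reject H0.


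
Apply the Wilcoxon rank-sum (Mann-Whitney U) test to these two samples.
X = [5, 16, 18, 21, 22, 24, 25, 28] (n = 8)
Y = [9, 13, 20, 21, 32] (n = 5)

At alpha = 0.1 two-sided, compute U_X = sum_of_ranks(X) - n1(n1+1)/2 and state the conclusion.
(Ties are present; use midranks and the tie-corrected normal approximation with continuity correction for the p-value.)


Step 1: Combine and sort all 13 observations; assign midranks.
sorted (value, group): (5,X), (9,Y), (13,Y), (16,X), (18,X), (20,Y), (21,X), (21,Y), (22,X), (24,X), (25,X), (28,X), (32,Y)
ranks: 5->1, 9->2, 13->3, 16->4, 18->5, 20->6, 21->7.5, 21->7.5, 22->9, 24->10, 25->11, 28->12, 32->13
Step 2: Rank sum for X: R1 = 1 + 4 + 5 + 7.5 + 9 + 10 + 11 + 12 = 59.5.
Step 3: U_X = R1 - n1(n1+1)/2 = 59.5 - 8*9/2 = 59.5 - 36 = 23.5.
       U_Y = n1*n2 - U_X = 40 - 23.5 = 16.5.
Step 4: Ties are present, so use the tie-corrected normal approximation (with continuity correction) for the p-value.
Step 5: p-value = 0.660111; compare to alpha = 0.1. fail to reject H0.

U_X = 23.5, p = 0.660111, fail to reject H0 at alpha = 0.1.


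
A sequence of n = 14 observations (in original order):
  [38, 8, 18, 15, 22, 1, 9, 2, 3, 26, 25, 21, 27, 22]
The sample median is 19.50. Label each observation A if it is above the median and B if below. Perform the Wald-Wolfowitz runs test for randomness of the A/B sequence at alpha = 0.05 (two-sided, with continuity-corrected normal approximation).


Step 1: Compute median = 19.50; label A = above, B = below.
Labels in order: ABBBABBBBAAAAA  (n_A = 7, n_B = 7)
Step 2: Count runs R = 5.
Step 3: Under H0 (random ordering), E[R] = 2*n_A*n_B/(n_A+n_B) + 1 = 2*7*7/14 + 1 = 8.0000.
        Var[R] = 2*n_A*n_B*(2*n_A*n_B - n_A - n_B) / ((n_A+n_B)^2 * (n_A+n_B-1)) = 8232/2548 = 3.2308.
        SD[R] = 1.7974.
Step 4: Continuity-corrected z = (R + 0.5 - E[R]) / SD[R] = (5 + 0.5 - 8.0000) / 1.7974 = -1.3909.
Step 5: Two-sided p-value via normal approximation = 2*(1 - Phi(|z|)) = 0.164264.
Step 6: alpha = 0.05. fail to reject H0.

R = 5, z = -1.3909, p = 0.164264, fail to reject H0.


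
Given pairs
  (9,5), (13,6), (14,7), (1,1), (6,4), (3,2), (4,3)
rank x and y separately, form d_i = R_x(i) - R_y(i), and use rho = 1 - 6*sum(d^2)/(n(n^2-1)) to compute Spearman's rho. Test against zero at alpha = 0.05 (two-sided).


Step 1: Rank x and y separately (midranks; no ties here).
rank(x): 9->5, 13->6, 14->7, 1->1, 6->4, 3->2, 4->3
rank(y): 5->5, 6->6, 7->7, 1->1, 4->4, 2->2, 3->3
Step 2: d_i = R_x(i) - R_y(i); compute d_i^2.
  (5-5)^2=0, (6-6)^2=0, (7-7)^2=0, (1-1)^2=0, (4-4)^2=0, (2-2)^2=0, (3-3)^2=0
sum(d^2) = 0.
Step 3: rho = 1 - 6*0 / (7*(7^2 - 1)) = 1 - 0/336 = 1.000000.
Step 5: Two-sided p-value from the t-distribution with 5 df = 0.000000.
Step 6: alpha = 0.05. reject H0.

rho = 1.0000, p = 0.000000, reject H0 at alpha = 0.05.


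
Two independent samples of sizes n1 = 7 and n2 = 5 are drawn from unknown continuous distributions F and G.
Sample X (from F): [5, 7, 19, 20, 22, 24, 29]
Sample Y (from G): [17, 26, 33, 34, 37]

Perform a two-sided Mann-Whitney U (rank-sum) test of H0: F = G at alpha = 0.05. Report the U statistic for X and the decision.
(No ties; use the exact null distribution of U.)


Step 1: Combine and sort all 12 observations; assign midranks.
sorted (value, group): (5,X), (7,X), (17,Y), (19,X), (20,X), (22,X), (24,X), (26,Y), (29,X), (33,Y), (34,Y), (37,Y)
ranks: 5->1, 7->2, 17->3, 19->4, 20->5, 22->6, 24->7, 26->8, 29->9, 33->10, 34->11, 37->12
Step 2: Rank sum for X: R1 = 1 + 2 + 4 + 5 + 6 + 7 + 9 = 34.
Step 3: U_X = R1 - n1(n1+1)/2 = 34 - 7*8/2 = 34 - 28 = 6.
       U_Y = n1*n2 - U_X = 35 - 6 = 29.
Step 4: No ties, so the exact null distribution of U (based on enumerating the C(12,7) = 792 equally likely rank assignments) gives the two-sided p-value.
Step 5: p-value = 0.073232; compare to alpha = 0.05. fail to reject H0.

U_X = 6, p = 0.073232, fail to reject H0 at alpha = 0.05.


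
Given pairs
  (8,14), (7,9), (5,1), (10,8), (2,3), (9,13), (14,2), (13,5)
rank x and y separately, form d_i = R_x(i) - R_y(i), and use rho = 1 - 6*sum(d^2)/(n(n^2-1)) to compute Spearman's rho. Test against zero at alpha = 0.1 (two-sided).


Step 1: Rank x and y separately (midranks; no ties here).
rank(x): 8->4, 7->3, 5->2, 10->6, 2->1, 9->5, 14->8, 13->7
rank(y): 14->8, 9->6, 1->1, 8->5, 3->3, 13->7, 2->2, 5->4
Step 2: d_i = R_x(i) - R_y(i); compute d_i^2.
  (4-8)^2=16, (3-6)^2=9, (2-1)^2=1, (6-5)^2=1, (1-3)^2=4, (5-7)^2=4, (8-2)^2=36, (7-4)^2=9
sum(d^2) = 80.
Step 3: rho = 1 - 6*80 / (8*(8^2 - 1)) = 1 - 480/504 = 0.047619.
Step 4: Under H0, t = rho * sqrt((n-2)/(1-rho^2)) = 0.1168 ~ t(6).
Step 5: Two-sided p-value from the t-distribution with 6 df = 0.910849.
Step 6: alpha = 0.1. fail to reject H0.

rho = 0.0476, p = 0.910849, fail to reject H0 at alpha = 0.1.


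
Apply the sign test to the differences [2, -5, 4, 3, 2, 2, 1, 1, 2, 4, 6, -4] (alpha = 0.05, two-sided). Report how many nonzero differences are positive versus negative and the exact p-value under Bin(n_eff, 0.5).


Step 1: Discard zero differences. Original n = 12; n_eff = number of nonzero differences = 12.
Nonzero differences (with sign): +2, -5, +4, +3, +2, +2, +1, +1, +2, +4, +6, -4
Step 2: Count signs: positive = 10, negative = 2.
Step 3: Under H0: P(positive) = 0.5, so the number of positives S ~ Bin(12, 0.5).
Step 4: Two-sided exact p-value = sum of Bin(12,0.5) probabilities at or below the observed probability = 0.038574.
Step 5: alpha = 0.05. reject H0.

n_eff = 12, pos = 10, neg = 2, p = 0.038574, reject H0.


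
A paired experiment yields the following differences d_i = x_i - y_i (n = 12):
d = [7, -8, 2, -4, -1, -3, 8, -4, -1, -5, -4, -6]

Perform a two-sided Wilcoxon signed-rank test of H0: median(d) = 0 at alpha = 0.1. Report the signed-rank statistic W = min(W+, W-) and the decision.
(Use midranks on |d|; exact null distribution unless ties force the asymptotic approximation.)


Step 1: Drop any zero differences (none here) and take |d_i|.
|d| = [7, 8, 2, 4, 1, 3, 8, 4, 1, 5, 4, 6]
Step 2: Midrank |d_i| (ties get averaged ranks).
ranks: |7|->10, |8|->11.5, |2|->3, |4|->6, |1|->1.5, |3|->4, |8|->11.5, |4|->6, |1|->1.5, |5|->8, |4|->6, |6|->9
Step 3: Attach original signs; sum ranks with positive sign and with negative sign.
W+ = 10 + 3 + 11.5 = 24.5
W- = 11.5 + 6 + 1.5 + 4 + 6 + 1.5 + 8 + 6 + 9 = 53.5
(Check: W+ + W- = 78 should equal n(n+1)/2 = 78.)
Step 4: Test statistic W = min(W+, W-) = 24.5.
Step 5: Ties in |d|, so use the tie-corrected normal approximation.
        E[W] = n(n+1)/4 = 12*13/4 = 39.
        Tie groups: |d|=1 (t=2), |d|=4 (t=3), |d|=8 (t=2); sum(t^3 - t) = 36.
        Var[W] = n(n+1)(2n+1)/24 - sum(t^3-t)/48 = 3900/24 - 36/48 = 161.75.
        z = (W - E[W]) / sqrt(Var[W]) = (24.5 - 39) / 12.7181 = -1.1401.
        Two-sided p = 2*Phi(z) = 0.254241.
Step 6: alpha = 0.1. fail to reject H0.

W+ = 24.5, W- = 53.5, W = min = 24.5, p = 0.254241, fail to reject H0.
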